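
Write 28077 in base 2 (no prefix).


28077 = 110110110101101 in binary

110110110101101


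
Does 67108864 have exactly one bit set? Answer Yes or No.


0b100000000000000000000000000. Only one bit set => Yes

Yes


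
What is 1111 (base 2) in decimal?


1111 in decimal = 15

15


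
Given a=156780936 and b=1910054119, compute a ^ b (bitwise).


156780936 ^ 1910054119 = 2021741935

2021741935


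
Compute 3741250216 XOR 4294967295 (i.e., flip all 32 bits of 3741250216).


3741250216 ^ 4294967295 = 553717079

553717079


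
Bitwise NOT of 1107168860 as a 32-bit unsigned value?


~0b1000001111111100000111001011100 = 0b10111110000000011111000110100011 = 3187798435 (32-bit unsigned)

3187798435


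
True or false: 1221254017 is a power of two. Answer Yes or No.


0b1001000110010101101101110000001. Multiple bits set => No

No


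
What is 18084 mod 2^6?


18084 & 63 = 36

36


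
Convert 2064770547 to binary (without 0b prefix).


2064770547 = 1111011000100011110010111110011 in binary

1111011000100011110010111110011


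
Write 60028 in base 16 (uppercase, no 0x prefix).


60028 = EA7C hex

EA7C


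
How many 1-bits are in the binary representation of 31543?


0b111101100110111 has 11 set bits

11


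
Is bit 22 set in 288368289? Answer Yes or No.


0b10001001100000010011010100001, bit 22 = 0. No

No


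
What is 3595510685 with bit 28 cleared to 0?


3595510685 & ~(1 << 28) = 3327075229

3327075229


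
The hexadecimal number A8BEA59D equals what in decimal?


A8BEA59D hex = 2831066525 decimal

2831066525


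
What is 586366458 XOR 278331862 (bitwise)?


0b100010111100110011110111111010 ^ 0b10000100101110000000111010110 = 0b110010011001000011110000101100 = 845429804

845429804


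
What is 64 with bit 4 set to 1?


64 | (1 << 4) = 64 | 16 = 80

80


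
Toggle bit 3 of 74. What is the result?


74 ^ (1 << 3) = 74 ^ 8 = 66

66


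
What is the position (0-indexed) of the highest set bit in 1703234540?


0b1100101100001010100101111101100. Highest set bit at position 30

30


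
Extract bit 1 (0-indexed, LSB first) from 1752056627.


0b1101000011011100100001100110011, position 1 = 1

1


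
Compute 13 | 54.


0b1101 | 0b110110 = 0b111111 = 63

63


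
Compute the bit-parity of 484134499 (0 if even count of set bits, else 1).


0b11100110110110100111001100011 has 17 ones => parity 1

1


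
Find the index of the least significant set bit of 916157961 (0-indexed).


0b110110100110110111011000001001. Lowest set bit at position 0

0


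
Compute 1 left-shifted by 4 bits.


0b1 << 4 = 0b10000 = 16

16


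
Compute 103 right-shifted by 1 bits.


0b1100111 >> 1 = 0b110011 = 51

51


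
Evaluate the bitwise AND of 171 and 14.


0b10101011 & 0b1110 = 0b1010 = 10

10


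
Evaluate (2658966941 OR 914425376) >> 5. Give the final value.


Step 1: 2658966941 | 914425376 = 3204292541
Step 2: 3204292541 >> 5 = 100134141

100134141


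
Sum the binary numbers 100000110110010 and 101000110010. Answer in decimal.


100000110110010 + 101000110010 = 100101111100100 = 19428

19428


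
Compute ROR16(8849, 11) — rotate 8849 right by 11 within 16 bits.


Rotate 0b10001010010001 right by 11 (16-bit) = 0b101001000100100 = 21028

21028


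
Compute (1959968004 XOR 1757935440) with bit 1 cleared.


Step 1: 1959968004 ^ 1757935440 = 471157332
Step 2: 471157332 & ~(1 << 1) = 471157332

471157332


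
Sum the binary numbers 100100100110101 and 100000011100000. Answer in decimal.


100100100110101 + 100000011100000 = 1000101000010101 = 35349

35349


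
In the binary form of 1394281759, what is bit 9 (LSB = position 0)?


0b1010011000110110000110100011111, position 9 = 0

0


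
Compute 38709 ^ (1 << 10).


38709 ^ (1 << 10) = 38709 ^ 1024 = 37685

37685


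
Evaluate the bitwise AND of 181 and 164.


0b10110101 & 0b10100100 = 0b10100100 = 164

164


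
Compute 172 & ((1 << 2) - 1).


172 & 3 = 0

0


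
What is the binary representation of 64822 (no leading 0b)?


64822 = 1111110100110110 in binary

1111110100110110


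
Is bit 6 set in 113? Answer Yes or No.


0b1110001, bit 6 = 1. Yes

Yes


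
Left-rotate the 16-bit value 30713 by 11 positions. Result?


Rotate 0b111011111111001 left by 11 (16-bit) = 0b1100101110111111 = 52159

52159


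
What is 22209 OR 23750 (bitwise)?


0b101011011000001 | 0b101110011000110 = 0b101111011000111 = 24263

24263


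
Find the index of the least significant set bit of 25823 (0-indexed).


0b110010011011111. Lowest set bit at position 0

0


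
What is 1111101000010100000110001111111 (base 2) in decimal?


1111101000010100000110001111111 in decimal = 2097810559

2097810559


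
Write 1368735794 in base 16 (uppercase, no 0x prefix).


1368735794 = 51954032 hex

51954032


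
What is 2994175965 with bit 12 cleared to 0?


2994175965 & ~(1 << 12) = 2994171869

2994171869


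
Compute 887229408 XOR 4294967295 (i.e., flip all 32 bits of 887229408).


887229408 ^ 4294967295 = 3407737887

3407737887


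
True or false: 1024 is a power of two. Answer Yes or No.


0b10000000000. Only one bit set => Yes

Yes


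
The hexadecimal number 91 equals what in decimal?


91 hex = 145 decimal

145


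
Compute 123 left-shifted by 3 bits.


0b1111011 << 3 = 0b1111011000 = 984

984


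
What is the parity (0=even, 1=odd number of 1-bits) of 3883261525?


0b11100111011101011101111001010101 has 21 ones => parity 1

1


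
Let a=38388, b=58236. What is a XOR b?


38388 ^ 58236 = 30344

30344


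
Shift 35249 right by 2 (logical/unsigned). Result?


0b1000100110110001 >> 2 = 0b10001001101100 = 8812

8812


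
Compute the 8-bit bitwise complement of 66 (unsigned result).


~0b1000010 = 0b10111101 = 189 (8-bit unsigned)

189


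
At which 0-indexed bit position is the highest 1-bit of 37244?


0b1001000101111100. Highest set bit at position 15

15


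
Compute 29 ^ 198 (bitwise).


0b11101 ^ 0b11000110 = 0b11011011 = 219

219


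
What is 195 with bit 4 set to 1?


195 | (1 << 4) = 195 | 16 = 211

211


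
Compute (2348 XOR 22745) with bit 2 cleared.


Step 1: 2348 ^ 22745 = 20981
Step 2: 20981 & ~(1 << 2) = 20977

20977


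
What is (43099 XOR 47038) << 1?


Step 1: 43099 ^ 47038 = 8165
Step 2: 8165 << 1 = 16330

16330


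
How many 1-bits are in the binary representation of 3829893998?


0b11100100010001111000101101101110 has 17 set bits

17


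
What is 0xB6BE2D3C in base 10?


B6BE2D3C hex = 3065916732 decimal

3065916732


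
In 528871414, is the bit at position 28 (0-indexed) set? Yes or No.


0b11111100001011110111111110110, bit 28 = 1. Yes

Yes


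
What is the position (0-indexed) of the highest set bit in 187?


0b10111011. Highest set bit at position 7

7


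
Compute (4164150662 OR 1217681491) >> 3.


Step 1: 4164150662 | 1217681491 = 4172807639
Step 2: 4172807639 >> 3 = 521600954

521600954


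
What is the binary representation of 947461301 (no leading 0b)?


947461301 = 111000011110010001110010110101 in binary

111000011110010001110010110101


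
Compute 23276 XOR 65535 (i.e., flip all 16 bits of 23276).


23276 ^ 65535 = 42259

42259


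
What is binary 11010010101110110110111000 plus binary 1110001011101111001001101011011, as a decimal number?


11010010101110110110111000 + 1110001011101111001001101011011 = 1110100110000101000000100010011 = 1958904083

1958904083


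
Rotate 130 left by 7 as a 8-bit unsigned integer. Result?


Rotate 0b10000010 left by 7 (8-bit) = 0b1000001 = 65

65


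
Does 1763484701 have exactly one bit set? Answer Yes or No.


0b1101001000111001010010000011101. Multiple bits set => No

No


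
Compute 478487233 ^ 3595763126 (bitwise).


0b11100100001010010001011000001 ^ 0b11010110010100101111110110110110 = 0b11001010110101111101111101110111 = 3403145079

3403145079


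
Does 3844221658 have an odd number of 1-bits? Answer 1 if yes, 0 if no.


0b11100101001000100010101011011010 has 15 ones => parity 1

1


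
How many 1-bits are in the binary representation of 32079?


0b111110101001111 has 11 set bits

11


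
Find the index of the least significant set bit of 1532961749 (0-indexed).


0b1011011010111110010001111010101. Lowest set bit at position 0

0


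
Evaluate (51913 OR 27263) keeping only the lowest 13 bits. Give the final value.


Step 1: 51913 | 27263 = 60159
Step 2: 60159 & 8191 = 2815

2815


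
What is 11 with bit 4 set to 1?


11 | (1 << 4) = 11 | 16 = 27

27


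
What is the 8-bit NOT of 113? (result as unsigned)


~0b1110001 = 0b10001110 = 142 (8-bit unsigned)

142


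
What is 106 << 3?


0b1101010 << 3 = 0b1101010000 = 848

848


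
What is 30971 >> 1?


0b111100011111011 >> 1 = 0b11110001111101 = 15485

15485


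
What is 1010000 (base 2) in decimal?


1010000 in decimal = 80

80


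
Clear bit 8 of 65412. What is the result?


65412 & ~(1 << 8) = 65156

65156


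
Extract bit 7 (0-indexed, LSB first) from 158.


0b10011110, position 7 = 1

1


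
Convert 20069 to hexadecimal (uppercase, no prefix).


20069 = 4E65 hex

4E65


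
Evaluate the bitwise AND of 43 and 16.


0b101011 & 0b10000 = 0b0 = 0

0


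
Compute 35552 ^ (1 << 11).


35552 ^ (1 << 11) = 35552 ^ 2048 = 33504

33504


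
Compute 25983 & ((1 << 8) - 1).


25983 & 255 = 127

127


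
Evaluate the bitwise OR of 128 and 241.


0b10000000 | 0b11110001 = 0b11110001 = 241

241


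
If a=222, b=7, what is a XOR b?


222 ^ 7 = 217

217


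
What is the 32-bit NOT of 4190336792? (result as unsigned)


~0b11111001110000110111011100011000 = 0b110001111001000100011100111 = 104630503 (32-bit unsigned)

104630503


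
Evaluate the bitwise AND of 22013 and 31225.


0b101010111111101 & 0b111100111111001 = 0b101000111111001 = 20985

20985


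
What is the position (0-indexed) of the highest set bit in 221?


0b11011101. Highest set bit at position 7

7


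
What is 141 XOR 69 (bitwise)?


0b10001101 ^ 0b1000101 = 0b11001000 = 200

200


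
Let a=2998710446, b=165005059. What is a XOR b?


2998710446 ^ 165005059 = 3144251309

3144251309


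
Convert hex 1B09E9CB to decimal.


1B09E9CB hex = 453634507 decimal

453634507


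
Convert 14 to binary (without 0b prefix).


14 = 1110 in binary

1110


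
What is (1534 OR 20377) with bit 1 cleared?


Step 1: 1534 | 20377 = 20479
Step 2: 20479 & ~(1 << 1) = 20477

20477


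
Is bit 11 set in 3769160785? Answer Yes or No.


0b11100000101010001101010001010001, bit 11 = 0. No

No


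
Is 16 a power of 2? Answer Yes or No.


0b10000. Only one bit set => Yes

Yes


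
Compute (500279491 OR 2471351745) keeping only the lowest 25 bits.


Step 1: 500279491 | 2471351745 = 2682125763
Step 2: 2682125763 & 33554431 = 31325635

31325635


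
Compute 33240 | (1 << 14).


33240 | (1 << 14) = 33240 | 16384 = 49624

49624


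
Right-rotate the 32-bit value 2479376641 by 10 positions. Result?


Rotate 0b10010011110010000100100100000001 right by 10 (32-bit) = 0b1000000011001001111001000010010 = 1080357394

1080357394


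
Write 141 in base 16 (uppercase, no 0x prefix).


141 = 8D hex

8D


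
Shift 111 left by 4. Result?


0b1101111 << 4 = 0b11011110000 = 1776

1776


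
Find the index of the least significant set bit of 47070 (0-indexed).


0b1011011111011110. Lowest set bit at position 1

1


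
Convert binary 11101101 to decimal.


11101101 in decimal = 237

237


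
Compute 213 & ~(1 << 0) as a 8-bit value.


213 & ~(1 << 0) = 212

212


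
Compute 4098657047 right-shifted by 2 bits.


0b11110100010011001000101100010111 >> 2 = 0b111101000100110010001011000101 = 1024664261

1024664261


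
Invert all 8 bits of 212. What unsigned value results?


212 ^ 255 = 43

43


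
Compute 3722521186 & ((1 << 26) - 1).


3722521186 & 67108863 = 31533666

31533666


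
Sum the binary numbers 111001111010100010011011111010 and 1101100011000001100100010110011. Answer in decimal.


111001111010100010011011111010 + 1101100011000001100100010110011 = 10100110010010101110111110101101 = 2789928877

2789928877


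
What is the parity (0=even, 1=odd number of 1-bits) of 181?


0b10110101 has 5 ones => parity 1

1


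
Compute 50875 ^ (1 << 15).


50875 ^ (1 << 15) = 50875 ^ 32768 = 18107

18107


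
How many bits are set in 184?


0b10111000 has 4 set bits

4


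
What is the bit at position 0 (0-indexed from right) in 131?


0b10000011, position 0 = 1

1


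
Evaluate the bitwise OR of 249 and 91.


0b11111001 | 0b1011011 = 0b11111011 = 251

251


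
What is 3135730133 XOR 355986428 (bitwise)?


0b10111010111001110111000111010101 ^ 0b10101001101111110101111111100 = 0b10101111110100001001101000101001 = 2949683753

2949683753


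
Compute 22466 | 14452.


0b101011111000010 | 0b11100001110100 = 0b111111111110110 = 32758

32758


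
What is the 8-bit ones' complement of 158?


158 ^ 255 = 97

97


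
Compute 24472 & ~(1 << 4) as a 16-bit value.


24472 & ~(1 << 4) = 24456

24456


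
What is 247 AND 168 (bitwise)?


0b11110111 & 0b10101000 = 0b10100000 = 160

160


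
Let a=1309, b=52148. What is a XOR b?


1309 ^ 52148 = 52905

52905


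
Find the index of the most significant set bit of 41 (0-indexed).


0b101001. Highest set bit at position 5

5


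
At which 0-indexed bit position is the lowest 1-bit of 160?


0b10100000. Lowest set bit at position 5

5


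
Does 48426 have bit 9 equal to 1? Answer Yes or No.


0b1011110100101010, bit 9 = 0. No

No


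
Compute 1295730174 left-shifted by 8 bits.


0b1001101001110110100010111111110 << 8 = 0b100110100111011010001011111111000000000 = 331706924544

331706924544


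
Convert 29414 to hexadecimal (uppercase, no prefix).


29414 = 72E6 hex

72E6


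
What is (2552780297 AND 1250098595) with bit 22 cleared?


Step 1: 2552780297 & 1250098595 = 134239233
Step 2: 134239233 & ~(1 << 22) = 134239233

134239233


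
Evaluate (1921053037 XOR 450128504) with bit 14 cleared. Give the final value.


Step 1: 1921053037 ^ 450128504 = 1750375189
Step 2: 1750375189 & ~(1 << 14) = 1750375189

1750375189


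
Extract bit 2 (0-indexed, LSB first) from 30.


0b11110, position 2 = 1

1


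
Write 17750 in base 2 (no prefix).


17750 = 100010101010110 in binary

100010101010110


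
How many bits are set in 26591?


0b110011111011111 has 12 set bits

12


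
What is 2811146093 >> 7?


0b10100111100011101010111101101101 >> 7 = 0b1010011110001110101011110 = 21962078

21962078


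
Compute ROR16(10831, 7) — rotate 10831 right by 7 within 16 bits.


Rotate 0b10101001001111 right by 7 (16-bit) = 0b1001111001010100 = 40532

40532


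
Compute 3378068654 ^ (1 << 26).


3378068654 ^ (1 << 26) = 3378068654 ^ 67108864 = 3445177518

3445177518


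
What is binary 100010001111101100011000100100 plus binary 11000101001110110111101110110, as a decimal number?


100010001111101100011000100100 + 11000101001110110111101110110 = 111010111001100011010110011010 = 988165530

988165530


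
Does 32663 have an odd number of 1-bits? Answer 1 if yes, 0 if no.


0b111111110010111 has 12 ones => parity 0

0


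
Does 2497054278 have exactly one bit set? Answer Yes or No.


0b10010100110101100000011001000110. Multiple bits set => No

No


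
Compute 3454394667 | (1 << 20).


3454394667 | (1 << 20) = 3454394667 | 1048576 = 3455443243

3455443243


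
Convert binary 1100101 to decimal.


1100101 in decimal = 101

101


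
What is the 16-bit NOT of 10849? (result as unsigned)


~0b10101001100001 = 0b1101010110011110 = 54686 (16-bit unsigned)

54686


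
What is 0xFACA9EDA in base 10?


FACA9EDA hex = 4207582938 decimal

4207582938


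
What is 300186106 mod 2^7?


300186106 & 127 = 122

122


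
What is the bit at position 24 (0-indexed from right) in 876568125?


0b110100001111110101111000111101, position 24 = 0

0


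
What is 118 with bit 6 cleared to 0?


118 & ~(1 << 6) = 54

54


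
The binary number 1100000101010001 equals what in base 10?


1100000101010001 in decimal = 49489

49489


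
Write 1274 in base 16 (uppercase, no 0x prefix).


1274 = 4FA hex

4FA


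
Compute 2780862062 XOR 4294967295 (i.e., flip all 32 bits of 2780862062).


2780862062 ^ 4294967295 = 1514105233

1514105233


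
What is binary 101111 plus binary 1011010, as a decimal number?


101111 + 1011010 = 10001001 = 137

137


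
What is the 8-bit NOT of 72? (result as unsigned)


~0b1001000 = 0b10110111 = 183 (8-bit unsigned)

183


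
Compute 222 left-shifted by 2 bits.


0b11011110 << 2 = 0b1101111000 = 888

888


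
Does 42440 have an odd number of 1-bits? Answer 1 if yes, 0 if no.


0b1010010111001000 has 7 ones => parity 1

1


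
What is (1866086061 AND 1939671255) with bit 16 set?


Step 1: 1866086061 & 1939671255 = 1662517381
Step 2: 1662517381 | (1 << 16) = 1662517381 | 65536 = 1662582917

1662582917


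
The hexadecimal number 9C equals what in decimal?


9C hex = 156 decimal

156


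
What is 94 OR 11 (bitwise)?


0b1011110 | 0b1011 = 0b1011111 = 95

95


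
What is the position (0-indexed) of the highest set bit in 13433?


0b11010001111001. Highest set bit at position 13

13


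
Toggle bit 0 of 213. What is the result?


213 ^ (1 << 0) = 213 ^ 1 = 212

212


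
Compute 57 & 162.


0b111001 & 0b10100010 = 0b100000 = 32

32


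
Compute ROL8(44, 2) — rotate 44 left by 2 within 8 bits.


Rotate 0b101100 left by 2 (8-bit) = 0b10110000 = 176

176


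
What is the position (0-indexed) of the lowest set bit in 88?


0b1011000. Lowest set bit at position 3

3


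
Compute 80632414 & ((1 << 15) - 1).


80632414 & 32767 = 23134

23134


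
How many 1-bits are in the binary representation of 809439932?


0b110000001111110001001010111100 has 15 set bits

15


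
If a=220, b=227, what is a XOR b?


220 ^ 227 = 63

63


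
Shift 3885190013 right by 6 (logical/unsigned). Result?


0b11100111100100110100101101111101 >> 6 = 0b11100111100100110100101101 = 60706093

60706093


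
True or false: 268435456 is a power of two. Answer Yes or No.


0b10000000000000000000000000000. Only one bit set => Yes

Yes


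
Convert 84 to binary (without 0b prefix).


84 = 1010100 in binary

1010100


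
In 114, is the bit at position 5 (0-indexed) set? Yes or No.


0b1110010, bit 5 = 1. Yes

Yes


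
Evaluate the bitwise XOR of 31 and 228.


0b11111 ^ 0b11100100 = 0b11111011 = 251

251


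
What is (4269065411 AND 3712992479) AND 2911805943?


Step 1: 4269065411 & 3712992479 = 3695494339
Step 2: 3695494339 & 2911805943 = 2349105347

2349105347


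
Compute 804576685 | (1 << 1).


804576685 | (1 << 1) = 804576685 | 2 = 804576687

804576687


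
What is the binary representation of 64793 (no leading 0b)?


64793 = 1111110100011001 in binary

1111110100011001


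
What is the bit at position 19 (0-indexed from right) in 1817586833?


0b1101100010101100010110010010001, position 19 = 0

0


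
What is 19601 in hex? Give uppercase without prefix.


19601 = 4C91 hex

4C91


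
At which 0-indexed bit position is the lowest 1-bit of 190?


0b10111110. Lowest set bit at position 1

1


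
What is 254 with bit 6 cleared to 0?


254 & ~(1 << 6) = 190

190


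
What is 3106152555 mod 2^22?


3106152555 & 4194303 = 2367595

2367595


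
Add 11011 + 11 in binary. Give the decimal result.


11011 + 11 = 11110 = 30

30


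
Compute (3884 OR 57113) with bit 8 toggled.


Step 1: 3884 | 57113 = 57149
Step 2: 57149 ^ (1 << 8) = 57149 ^ 256 = 56893

56893


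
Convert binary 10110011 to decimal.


10110011 in decimal = 179

179


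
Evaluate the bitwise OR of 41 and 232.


0b101001 | 0b11101000 = 0b11101001 = 233

233


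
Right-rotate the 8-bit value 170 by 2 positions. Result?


Rotate 0b10101010 right by 2 (8-bit) = 0b10101010 = 170

170


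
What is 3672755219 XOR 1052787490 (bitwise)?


0b11011010111010011100110000010011 ^ 0b111110110000000100001100100010 = 0b11100100001010011000111100110001 = 3827928881

3827928881


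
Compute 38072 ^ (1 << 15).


38072 ^ (1 << 15) = 38072 ^ 32768 = 5304

5304


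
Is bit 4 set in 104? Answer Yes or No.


0b1101000, bit 4 = 0. No

No


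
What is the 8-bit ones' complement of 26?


26 ^ 255 = 229

229


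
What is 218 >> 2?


0b11011010 >> 2 = 0b110110 = 54

54


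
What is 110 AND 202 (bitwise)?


0b1101110 & 0b11001010 = 0b1001010 = 74

74


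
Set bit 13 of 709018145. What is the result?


709018145 | (1 << 13) = 709018145 | 8192 = 709026337

709026337


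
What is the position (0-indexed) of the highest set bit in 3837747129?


0b11100100101111110101111110111001. Highest set bit at position 31

31


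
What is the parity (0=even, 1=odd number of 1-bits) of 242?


0b11110010 has 5 ones => parity 1

1


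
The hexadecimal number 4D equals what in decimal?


4D hex = 77 decimal

77


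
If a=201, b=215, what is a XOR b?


201 ^ 215 = 30

30


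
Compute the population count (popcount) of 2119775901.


0b1111110010110010011011010011101 has 19 set bits

19


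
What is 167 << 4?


0b10100111 << 4 = 0b101001110000 = 2672

2672


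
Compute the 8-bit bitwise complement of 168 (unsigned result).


~0b10101000 = 0b1010111 = 87 (8-bit unsigned)

87


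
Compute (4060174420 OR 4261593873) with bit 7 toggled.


Step 1: 4060174420 | 4261593873 = 4261665621
Step 2: 4261665621 ^ (1 << 7) = 4261665621 ^ 128 = 4261665749

4261665749


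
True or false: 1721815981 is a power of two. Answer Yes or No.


0b1100110101000001101001110101101. Multiple bits set => No

No


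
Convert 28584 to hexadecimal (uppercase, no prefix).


28584 = 6FA8 hex

6FA8


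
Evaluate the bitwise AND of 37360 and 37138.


0b1001000111110000 & 0b1001000100010010 = 0b1001000100010000 = 37136

37136


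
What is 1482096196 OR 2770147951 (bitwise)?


0b1011000010101101111111001000100 | 0b10100101000111010001101001101111 = 0b11111101010111111111111001101111 = 4250926703

4250926703


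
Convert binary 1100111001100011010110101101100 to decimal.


1100111001100011010110101101100 in decimal = 1731308908

1731308908


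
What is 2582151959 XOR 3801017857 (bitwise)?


0b10011001111010001000001100010111 ^ 0b11100010100011101110111000000001 = 0b1111011011001100110110100010110 = 2070310166

2070310166


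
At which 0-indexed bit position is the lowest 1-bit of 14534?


0b11100011000110. Lowest set bit at position 1

1


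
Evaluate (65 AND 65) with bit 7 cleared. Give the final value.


Step 1: 65 & 65 = 65
Step 2: 65 & ~(1 << 7) = 65

65


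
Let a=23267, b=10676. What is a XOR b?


23267 ^ 10676 = 29527

29527


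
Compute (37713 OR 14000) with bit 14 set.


Step 1: 37713 | 14000 = 47089
Step 2: 47089 | (1 << 14) = 47089 | 16384 = 63473

63473


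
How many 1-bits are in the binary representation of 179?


0b10110011 has 5 set bits

5


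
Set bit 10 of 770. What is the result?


770 | (1 << 10) = 770 | 1024 = 1794

1794


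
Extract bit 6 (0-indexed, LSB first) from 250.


0b11111010, position 6 = 1

1


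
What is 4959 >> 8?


0b1001101011111 >> 8 = 0b10011 = 19

19


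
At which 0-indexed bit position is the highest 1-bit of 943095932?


0b111000001101101000000001111100. Highest set bit at position 29

29


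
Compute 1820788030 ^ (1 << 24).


1820788030 ^ (1 << 24) = 1820788030 ^ 16777216 = 1837565246

1837565246


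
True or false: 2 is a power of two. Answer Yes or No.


0b10. Only one bit set => Yes

Yes


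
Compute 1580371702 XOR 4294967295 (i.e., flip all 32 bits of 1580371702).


1580371702 ^ 4294967295 = 2714595593

2714595593


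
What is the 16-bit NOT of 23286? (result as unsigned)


~0b101101011110110 = 0b1010010100001001 = 42249 (16-bit unsigned)

42249


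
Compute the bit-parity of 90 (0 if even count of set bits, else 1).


0b1011010 has 4 ones => parity 0

0


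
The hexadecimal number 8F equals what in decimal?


8F hex = 143 decimal

143


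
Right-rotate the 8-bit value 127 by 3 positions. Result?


Rotate 0b1111111 right by 3 (8-bit) = 0b11101111 = 239

239


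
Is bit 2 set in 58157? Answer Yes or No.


0b1110001100101101, bit 2 = 1. Yes

Yes


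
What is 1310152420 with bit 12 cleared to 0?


1310152420 & ~(1 << 12) = 1310148324

1310148324


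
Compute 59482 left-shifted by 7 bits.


0b1110100001011010 << 7 = 0b11101000010110100000000 = 7613696

7613696


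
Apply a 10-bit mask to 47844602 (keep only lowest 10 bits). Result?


47844602 & 1023 = 250

250


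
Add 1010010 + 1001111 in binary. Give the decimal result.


1010010 + 1001111 = 10100001 = 161

161


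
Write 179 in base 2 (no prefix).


179 = 10110011 in binary

10110011


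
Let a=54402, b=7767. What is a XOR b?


54402 ^ 7767 = 51925

51925


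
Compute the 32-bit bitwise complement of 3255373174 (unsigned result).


~0b11000010000010010000110101110110 = 0b111101111101101111001010001001 = 1039594121 (32-bit unsigned)

1039594121


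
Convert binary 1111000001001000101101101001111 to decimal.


1111000001001000101101101001111 in decimal = 2015648591

2015648591


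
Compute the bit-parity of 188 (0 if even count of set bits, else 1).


0b10111100 has 5 ones => parity 1

1


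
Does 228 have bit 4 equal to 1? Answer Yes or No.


0b11100100, bit 4 = 0. No

No


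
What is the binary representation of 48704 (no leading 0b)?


48704 = 1011111001000000 in binary

1011111001000000


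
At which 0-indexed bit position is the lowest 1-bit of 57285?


0b1101111111000101. Lowest set bit at position 0

0


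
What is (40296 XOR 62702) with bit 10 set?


Step 1: 40296 ^ 62702 = 27014
Step 2: 27014 | (1 << 10) = 27014 | 1024 = 28038

28038


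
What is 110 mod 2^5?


110 & 31 = 14

14


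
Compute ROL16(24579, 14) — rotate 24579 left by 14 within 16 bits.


Rotate 0b110000000000011 left by 14 (16-bit) = 0b1101100000000000 = 55296

55296


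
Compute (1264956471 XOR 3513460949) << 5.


Step 1: 1264956471 ^ 3513460949 = 2584648930
Step 2: 2584648930 << 5 = 82708765760

82708765760


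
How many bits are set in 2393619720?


0b10001110101010111011110100001000 has 16 set bits

16


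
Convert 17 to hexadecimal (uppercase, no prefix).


17 = 11 hex

11


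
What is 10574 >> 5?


0b10100101001110 >> 5 = 0b101001010 = 330

330


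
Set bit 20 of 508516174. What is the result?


508516174 | (1 << 20) = 508516174 | 1048576 = 509564750

509564750


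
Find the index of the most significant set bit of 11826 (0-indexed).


0b10111000110010. Highest set bit at position 13

13


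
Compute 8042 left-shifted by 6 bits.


0b1111101101010 << 6 = 0b1111101101010000000 = 514688

514688


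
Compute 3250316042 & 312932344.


0b11000001101110111110001100001010 & 0b10010101001101111011111111000 = 0b101000101110001100001000 = 10674952

10674952


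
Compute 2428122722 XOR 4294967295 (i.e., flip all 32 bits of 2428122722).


2428122722 ^ 4294967295 = 1866844573

1866844573


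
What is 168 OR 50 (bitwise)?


0b10101000 | 0b110010 = 0b10111010 = 186

186


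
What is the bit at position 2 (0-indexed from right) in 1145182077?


0b1000100010000100001011101111101, position 2 = 1

1


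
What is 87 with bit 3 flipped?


87 ^ (1 << 3) = 87 ^ 8 = 95

95


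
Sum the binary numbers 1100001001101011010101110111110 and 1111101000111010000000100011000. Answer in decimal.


1100001001101011010101110111110 + 1111101000111010000000100011000 = 11011110010100101010110011010110 = 3729960150

3729960150


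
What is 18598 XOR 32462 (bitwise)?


0b100100010100110 ^ 0b111111011001110 = 0b11011001101000 = 13928

13928


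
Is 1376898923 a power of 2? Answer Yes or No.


0b1010010000100011100111101101011. Multiple bits set => No

No


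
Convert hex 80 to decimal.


80 hex = 128 decimal

128


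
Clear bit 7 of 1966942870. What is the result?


1966942870 & ~(1 << 7) = 1966942742

1966942742


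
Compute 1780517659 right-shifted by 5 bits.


0b1101010001000001000101100011011 >> 5 = 0b11010100010000010001011000 = 55641176

55641176


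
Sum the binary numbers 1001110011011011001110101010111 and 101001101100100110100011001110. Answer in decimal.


1001110011011011001110101010111 + 101001101100100110100011001110 = 1111000001000000000011000100101 = 2015364645

2015364645


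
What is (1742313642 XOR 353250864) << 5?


Step 1: 1742313642 ^ 353250864 = 1926739610
Step 2: 1926739610 << 5 = 61655667520

61655667520


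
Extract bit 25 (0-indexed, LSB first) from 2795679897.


0b10100110101000101011000010011001, position 25 = 1

1


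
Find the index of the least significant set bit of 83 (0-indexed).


0b1010011. Lowest set bit at position 0

0


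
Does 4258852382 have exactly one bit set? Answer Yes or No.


0b11111101110110001110111000011110. Multiple bits set => No

No


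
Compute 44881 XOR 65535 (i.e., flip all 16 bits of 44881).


44881 ^ 65535 = 20654

20654


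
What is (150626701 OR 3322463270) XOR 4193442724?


Step 1: 150626701 | 3322463270 = 3472549295
Step 2: 3472549295 ^ 4193442724 = 923287051

923287051


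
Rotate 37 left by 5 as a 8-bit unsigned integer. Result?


Rotate 0b100101 left by 5 (8-bit) = 0b10100100 = 164

164


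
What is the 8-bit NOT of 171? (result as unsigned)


~0b10101011 = 0b1010100 = 84 (8-bit unsigned)

84


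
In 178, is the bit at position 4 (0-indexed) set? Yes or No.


0b10110010, bit 4 = 1. Yes

Yes


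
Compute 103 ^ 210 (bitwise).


0b1100111 ^ 0b11010010 = 0b10110101 = 181

181


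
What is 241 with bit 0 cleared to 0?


241 & ~(1 << 0) = 240

240


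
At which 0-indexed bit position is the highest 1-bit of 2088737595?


0b1111100011111111001101100111011. Highest set bit at position 30

30


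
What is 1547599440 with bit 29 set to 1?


1547599440 | (1 << 29) = 1547599440 | 536870912 = 2084470352

2084470352


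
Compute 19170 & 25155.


0b100101011100010 & 0b110001001000011 = 0b100001001000010 = 16962

16962


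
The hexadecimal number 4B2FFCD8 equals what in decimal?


4B2FFCD8 hex = 1261436120 decimal

1261436120


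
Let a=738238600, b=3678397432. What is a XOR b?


738238600 ^ 3678397432 = 4148118384

4148118384


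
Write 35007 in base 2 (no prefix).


35007 = 1000100010111111 in binary

1000100010111111


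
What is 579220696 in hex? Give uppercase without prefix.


579220696 = 228634D8 hex

228634D8


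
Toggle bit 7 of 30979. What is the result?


30979 ^ (1 << 7) = 30979 ^ 128 = 31107

31107


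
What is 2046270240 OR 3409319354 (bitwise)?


0b1111001111101111001101100100000 | 0b11001011001101100001010110111010 = 0b11111011111101111001111110111010 = 4227309498

4227309498


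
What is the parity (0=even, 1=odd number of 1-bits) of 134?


0b10000110 has 3 ones => parity 1

1


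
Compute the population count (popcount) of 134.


0b10000110 has 3 set bits

3


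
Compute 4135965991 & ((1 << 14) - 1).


4135965991 & 16383 = 5415

5415


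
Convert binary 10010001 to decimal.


10010001 in decimal = 145

145


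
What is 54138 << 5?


0b1101001101111010 << 5 = 0b110100110111101000000 = 1732416

1732416


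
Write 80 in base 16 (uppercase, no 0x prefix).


80 = 50 hex

50


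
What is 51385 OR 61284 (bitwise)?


0b1100100010111001 | 0b1110111101100100 = 0b1110111111111101 = 61437

61437


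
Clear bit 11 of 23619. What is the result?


23619 & ~(1 << 11) = 21571

21571


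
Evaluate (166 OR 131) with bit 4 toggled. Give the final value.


Step 1: 166 | 131 = 167
Step 2: 167 ^ (1 << 4) = 167 ^ 16 = 183

183


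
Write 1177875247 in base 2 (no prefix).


1177875247 = 1000110001101001111001100101111 in binary

1000110001101001111001100101111


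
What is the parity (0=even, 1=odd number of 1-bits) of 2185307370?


0b10000010010000010010010011101010 has 11 ones => parity 1

1


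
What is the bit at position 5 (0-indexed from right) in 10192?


0b10011111010000, position 5 = 0

0


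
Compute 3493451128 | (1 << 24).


3493451128 | (1 << 24) = 3493451128 | 16777216 = 3510228344

3510228344


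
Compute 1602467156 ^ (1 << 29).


1602467156 ^ (1 << 29) = 1602467156 ^ 536870912 = 2139338068

2139338068


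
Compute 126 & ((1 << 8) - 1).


126 & 255 = 126

126


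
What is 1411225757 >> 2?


0b1010100000111011001100010011101 >> 2 = 0b10101000001110110011000100111 = 352806439

352806439


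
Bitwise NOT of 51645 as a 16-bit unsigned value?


~0b1100100110111101 = 0b11011001000010 = 13890 (16-bit unsigned)

13890


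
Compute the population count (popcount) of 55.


0b110111 has 5 set bits

5


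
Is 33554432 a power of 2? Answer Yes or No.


0b10000000000000000000000000. Only one bit set => Yes

Yes


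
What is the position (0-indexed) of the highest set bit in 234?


0b11101010. Highest set bit at position 7

7


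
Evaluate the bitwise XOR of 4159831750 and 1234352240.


0b11110111111100011111111011000110 ^ 0b1001001100100101011100001110000 = 0b10111110011000110100011010110110 = 3194177206

3194177206


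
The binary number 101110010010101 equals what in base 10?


101110010010101 in decimal = 23701

23701


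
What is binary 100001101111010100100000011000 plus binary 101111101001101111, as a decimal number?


100001101111010100100000011000 + 101111101001101111 = 100001110000000100001010000111 = 566248071

566248071


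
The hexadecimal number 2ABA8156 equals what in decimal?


2ABA8156 hex = 716865878 decimal

716865878


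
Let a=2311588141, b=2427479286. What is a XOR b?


2311588141 ^ 2427479286 = 427322843

427322843


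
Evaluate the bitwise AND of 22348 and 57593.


0b101011101001100 & 0b1110000011111001 = 0b100000001001000 = 16456

16456


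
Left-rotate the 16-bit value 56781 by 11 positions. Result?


Rotate 0b1101110111001101 left by 11 (16-bit) = 0b110111011101110 = 28398

28398


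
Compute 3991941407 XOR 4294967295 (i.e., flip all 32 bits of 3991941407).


3991941407 ^ 4294967295 = 303025888

303025888


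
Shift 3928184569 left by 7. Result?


0b11101010001000110101011011111001 << 7 = 0b111010100010001101010110111110010000000 = 502807624832

502807624832


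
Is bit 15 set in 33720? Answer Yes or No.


0b1000001110111000, bit 15 = 1. Yes

Yes


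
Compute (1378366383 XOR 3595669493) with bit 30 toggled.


Step 1: 1378366383 ^ 3595669493 = 2222570586
Step 2: 2222570586 ^ (1 << 30) = 2222570586 ^ 1073741824 = 3296312410

3296312410


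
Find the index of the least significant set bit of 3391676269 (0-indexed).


0b11001010001010001101111101101101. Lowest set bit at position 0

0


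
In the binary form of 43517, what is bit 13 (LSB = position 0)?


0b1010100111111101, position 13 = 1

1


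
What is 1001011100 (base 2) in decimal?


1001011100 in decimal = 604

604


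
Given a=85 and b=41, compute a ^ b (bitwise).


85 ^ 41 = 124

124


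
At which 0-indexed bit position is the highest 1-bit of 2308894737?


0b10001001100111101111000000010001. Highest set bit at position 31

31


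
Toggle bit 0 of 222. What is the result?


222 ^ (1 << 0) = 222 ^ 1 = 223

223


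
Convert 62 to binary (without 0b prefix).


62 = 111110 in binary

111110


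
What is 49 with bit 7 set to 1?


49 | (1 << 7) = 49 | 128 = 177

177


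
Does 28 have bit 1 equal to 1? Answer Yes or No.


0b11100, bit 1 = 0. No

No


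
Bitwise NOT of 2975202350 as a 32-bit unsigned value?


~0b10110001010101011111110000101110 = 0b1001110101010100000001111010001 = 1319764945 (32-bit unsigned)

1319764945


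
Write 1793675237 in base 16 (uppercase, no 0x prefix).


1793675237 = 6AE94FE5 hex

6AE94FE5


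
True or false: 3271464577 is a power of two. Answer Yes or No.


0b11000010111111101001011010000001. Multiple bits set => No

No


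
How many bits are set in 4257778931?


0b11111101110010001000110011110011 has 19 set bits

19


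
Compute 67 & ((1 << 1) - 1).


67 & 1 = 1

1


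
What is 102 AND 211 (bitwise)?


0b1100110 & 0b11010011 = 0b1000010 = 66

66


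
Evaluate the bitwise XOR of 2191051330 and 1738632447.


0b10000010100110001100101001000010 ^ 0b1100111101000010110110011111111 = 0b11100101001110011010011010111101 = 3845760701

3845760701


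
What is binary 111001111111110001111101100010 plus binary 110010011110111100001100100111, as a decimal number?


111001111111110001111101100010 + 110010011110111100001100100111 = 1101100011110101110001010001001 = 1819992713

1819992713


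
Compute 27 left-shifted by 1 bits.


0b11011 << 1 = 0b110110 = 54

54


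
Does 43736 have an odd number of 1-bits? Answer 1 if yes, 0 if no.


0b1010101011011000 has 8 ones => parity 0

0


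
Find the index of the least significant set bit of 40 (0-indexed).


0b101000. Lowest set bit at position 3

3


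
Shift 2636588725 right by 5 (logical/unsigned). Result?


0b10011101001001110010011010110101 >> 5 = 0b100111010010011100100110101 = 82393397

82393397


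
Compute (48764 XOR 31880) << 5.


Step 1: 48764 ^ 31880 = 49908
Step 2: 49908 << 5 = 1597056

1597056


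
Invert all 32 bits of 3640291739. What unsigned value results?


3640291739 ^ 4294967295 = 654675556

654675556


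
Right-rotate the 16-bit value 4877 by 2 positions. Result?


Rotate 0b1001100001101 right by 2 (16-bit) = 0b100010011000011 = 17603

17603


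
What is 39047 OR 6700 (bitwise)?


0b1001100010000111 | 0b1101000101100 = 0b1001101010101111 = 39599

39599


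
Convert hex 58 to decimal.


58 hex = 88 decimal

88


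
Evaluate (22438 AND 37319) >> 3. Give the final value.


Step 1: 22438 & 37319 = 4486
Step 2: 4486 >> 3 = 560

560


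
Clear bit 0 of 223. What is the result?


223 & ~(1 << 0) = 222

222


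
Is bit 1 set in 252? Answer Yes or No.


0b11111100, bit 1 = 0. No

No


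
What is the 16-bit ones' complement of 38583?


38583 ^ 65535 = 26952

26952


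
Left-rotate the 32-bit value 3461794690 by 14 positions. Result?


Rotate 0b11001110010101101100101110000010 left by 14 (32-bit) = 0b10110010111000001011001110010101 = 3001070485

3001070485
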